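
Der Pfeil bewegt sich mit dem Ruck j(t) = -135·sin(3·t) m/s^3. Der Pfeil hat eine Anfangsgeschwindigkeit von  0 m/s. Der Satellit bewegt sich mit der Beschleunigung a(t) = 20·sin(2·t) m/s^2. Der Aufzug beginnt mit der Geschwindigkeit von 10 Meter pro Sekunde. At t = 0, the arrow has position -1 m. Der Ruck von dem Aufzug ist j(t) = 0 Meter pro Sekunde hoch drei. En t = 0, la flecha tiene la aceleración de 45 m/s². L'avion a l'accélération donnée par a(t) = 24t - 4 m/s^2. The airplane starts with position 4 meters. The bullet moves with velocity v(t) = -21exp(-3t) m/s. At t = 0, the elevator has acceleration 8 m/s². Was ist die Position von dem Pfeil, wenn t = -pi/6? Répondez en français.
Nous devons trouver la primitive de notre équation du jerk j(t) = -135·sin(3·t) 3 fois. En prenant ∫j(t)dt et en appliquant a(0) = 45, nous trouvons a(t) = 45·cos(3·t). En prenant ∫a(t)dt et en appliquant v(0) = 0, nous trouvons v(t) = 15·sin(3·t). La primitive de la vitesse est la position. En utilisant x(0) = -1, nous obtenons x(t) = 4 - 5·cos(3·t). De l'équation de la position x(t) = 4 - 5·cos(3·t), nous substituons t = -pi/6 pour obtenir x = 4.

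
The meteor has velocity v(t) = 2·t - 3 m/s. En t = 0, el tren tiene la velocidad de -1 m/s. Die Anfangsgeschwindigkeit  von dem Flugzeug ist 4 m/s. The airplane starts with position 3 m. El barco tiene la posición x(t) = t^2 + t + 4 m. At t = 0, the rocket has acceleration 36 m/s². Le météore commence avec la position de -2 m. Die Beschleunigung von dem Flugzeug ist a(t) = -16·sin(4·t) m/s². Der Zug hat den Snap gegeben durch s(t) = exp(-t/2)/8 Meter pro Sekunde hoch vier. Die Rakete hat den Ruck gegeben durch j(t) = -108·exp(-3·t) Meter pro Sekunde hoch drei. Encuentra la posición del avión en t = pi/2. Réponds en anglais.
To find the answer, we compute 2 antiderivatives of a(t) = -16·sin(4·t). Taking ∫a(t)dt and applying v(0) = 4, we find v(t) = 4·cos(4·t). The integral of velocity is position. Using x(0) = 3, we get x(t) = sin(4·t) + 3. From the given position equation x(t) = sin(4·t) + 3, we substitute t = pi/2 to get x = 3.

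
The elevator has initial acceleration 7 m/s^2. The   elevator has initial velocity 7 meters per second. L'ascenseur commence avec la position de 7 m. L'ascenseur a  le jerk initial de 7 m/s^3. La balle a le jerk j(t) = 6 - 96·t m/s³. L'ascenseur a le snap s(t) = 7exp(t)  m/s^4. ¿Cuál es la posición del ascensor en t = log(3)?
Para resolver esto, necesitamos tomar 4 antiderivadas de nuestra ecuación del snap s(t) = 7·exp(t). La integral del snap es la sacudida. Usando j(0) = 7, obtenemos j(t) = 7·exp(t). Integrando la sacudida y usando la condición inicial a(0) = 7, obtenemos a(t) = 7·exp(t). La integral de la aceleración, con v(0) = 7, da la velocidad: v(t) = 7·exp(t). Tomando ∫v(t)dt y aplicando x(0) = 7, encontramos x(t) = 7·exp(t). De la ecuación de la posición x(t) = 7·exp(t), sustituimos t = log(3) para obtener x = 21.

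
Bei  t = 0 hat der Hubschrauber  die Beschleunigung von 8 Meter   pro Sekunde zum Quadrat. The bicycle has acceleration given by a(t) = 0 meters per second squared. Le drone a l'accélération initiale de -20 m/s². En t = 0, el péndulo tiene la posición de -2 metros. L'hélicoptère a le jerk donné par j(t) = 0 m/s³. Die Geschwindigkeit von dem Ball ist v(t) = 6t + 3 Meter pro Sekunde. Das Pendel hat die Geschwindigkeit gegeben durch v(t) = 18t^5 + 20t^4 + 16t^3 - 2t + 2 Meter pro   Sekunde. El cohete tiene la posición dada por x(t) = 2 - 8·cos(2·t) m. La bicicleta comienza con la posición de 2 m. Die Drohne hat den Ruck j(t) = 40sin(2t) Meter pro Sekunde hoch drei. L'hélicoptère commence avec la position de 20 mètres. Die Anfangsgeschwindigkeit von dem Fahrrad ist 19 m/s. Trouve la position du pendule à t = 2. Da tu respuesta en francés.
Nous devons intégrer notre équation de la vitesse v(t) = 18·t^5 + 20·t^4 + 16·t^3 - 2·t + 2 1 fois. En intégrant la vitesse et en utilisant la condition initiale x(0) = -2, nous obtenons x(t) = 3·t^6 + 4·t^5 + 4·t^4 - t^2 + 2·t - 2. De l'équation de la position x(t) = 3·t^6 + 4·t^5 + 4·t^4 - t^2 + 2·t - 2, nous substituons t = 2 pour obtenir x = 382.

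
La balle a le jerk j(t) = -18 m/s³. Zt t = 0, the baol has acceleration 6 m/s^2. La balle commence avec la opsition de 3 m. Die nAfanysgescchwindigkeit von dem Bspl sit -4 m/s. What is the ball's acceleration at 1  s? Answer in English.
Starting from jerk j(t) = -18, we take 1 integral. The antiderivative of jerk, with a(0) = 6, gives acceleration: a(t) = 6 - 18·t. We have acceleration a(t) = 6 - 18·t. Substituting t = 1: a(1) = -12.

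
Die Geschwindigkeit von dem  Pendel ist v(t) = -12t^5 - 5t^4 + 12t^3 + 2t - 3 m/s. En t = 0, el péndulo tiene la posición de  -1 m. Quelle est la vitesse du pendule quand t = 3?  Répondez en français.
Nous avons la vitesse v(t) = -12·t^5 - 5·t^4 + 12·t^3 + 2·t - 3. En substituant t = 3: v(3) = -2994.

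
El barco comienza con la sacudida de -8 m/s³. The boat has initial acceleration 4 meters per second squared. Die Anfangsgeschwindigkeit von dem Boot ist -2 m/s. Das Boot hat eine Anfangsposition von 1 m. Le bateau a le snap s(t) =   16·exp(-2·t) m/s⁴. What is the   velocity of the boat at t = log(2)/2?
We must find the integral of our snap equation s(t) = 16·exp(-2·t) 3 times. Taking ∫s(t)dt and applying j(0) = -8, we find j(t) = -8·exp(-2·t). Finding the antiderivative of j(t) and using a(0) = 4: a(t) = 4·exp(-2·t). Taking ∫a(t)dt and applying v(0) = -2, we find v(t) = -2·exp(-2·t). From the given velocity equation v(t) = -2·exp(-2·t), we substitute t = log(2)/2 to get v = -1.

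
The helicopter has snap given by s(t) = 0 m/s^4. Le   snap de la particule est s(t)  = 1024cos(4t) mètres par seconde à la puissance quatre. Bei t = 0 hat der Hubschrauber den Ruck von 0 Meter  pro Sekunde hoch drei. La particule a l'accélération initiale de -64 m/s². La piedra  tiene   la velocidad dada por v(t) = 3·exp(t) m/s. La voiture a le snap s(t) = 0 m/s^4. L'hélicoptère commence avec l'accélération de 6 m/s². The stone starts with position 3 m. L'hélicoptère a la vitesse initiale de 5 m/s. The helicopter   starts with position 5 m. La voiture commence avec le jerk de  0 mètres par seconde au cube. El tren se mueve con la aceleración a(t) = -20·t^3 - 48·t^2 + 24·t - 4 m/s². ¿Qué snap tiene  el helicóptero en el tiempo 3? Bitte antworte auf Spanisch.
De la ecuación del snap s(t) = 0, sustituimos t = 3 para obtener s = 0.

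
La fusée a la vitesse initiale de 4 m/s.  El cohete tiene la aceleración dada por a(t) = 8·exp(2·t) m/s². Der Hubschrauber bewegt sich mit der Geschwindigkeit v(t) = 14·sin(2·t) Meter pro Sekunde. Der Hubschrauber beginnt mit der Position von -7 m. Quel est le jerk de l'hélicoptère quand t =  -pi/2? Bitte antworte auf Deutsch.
Wir müssen unsere Gleichung für die Geschwindigkeit v(t) = 14·sin(2·t) 2-mal ableiten. Die Ableitung von der Geschwindigkeit ergibt die Beschleunigung: a(t) = 28·cos(2·t). Die Ableitung von der Beschleunigung ergibt den Ruck: j(t) = -56·sin(2·t). Mit j(t) = -56·sin(2·t) und Einsetzen von t = -pi/2, finden wir j = 0.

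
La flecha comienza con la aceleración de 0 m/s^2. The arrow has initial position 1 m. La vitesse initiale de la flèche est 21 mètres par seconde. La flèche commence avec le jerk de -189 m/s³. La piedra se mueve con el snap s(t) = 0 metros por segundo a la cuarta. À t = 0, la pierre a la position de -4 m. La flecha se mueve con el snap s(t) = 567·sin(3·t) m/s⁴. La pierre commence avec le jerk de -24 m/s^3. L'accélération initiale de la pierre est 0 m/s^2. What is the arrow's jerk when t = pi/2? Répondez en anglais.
We need to integrate our snap equation s(t) = 567·sin(3·t) 1 time. The antiderivative of snap is jerk. Using j(0) = -189, we get j(t) = -189·cos(3·t). Using j(t) = -189·cos(3·t) and substituting t = pi/2, we find j = 0.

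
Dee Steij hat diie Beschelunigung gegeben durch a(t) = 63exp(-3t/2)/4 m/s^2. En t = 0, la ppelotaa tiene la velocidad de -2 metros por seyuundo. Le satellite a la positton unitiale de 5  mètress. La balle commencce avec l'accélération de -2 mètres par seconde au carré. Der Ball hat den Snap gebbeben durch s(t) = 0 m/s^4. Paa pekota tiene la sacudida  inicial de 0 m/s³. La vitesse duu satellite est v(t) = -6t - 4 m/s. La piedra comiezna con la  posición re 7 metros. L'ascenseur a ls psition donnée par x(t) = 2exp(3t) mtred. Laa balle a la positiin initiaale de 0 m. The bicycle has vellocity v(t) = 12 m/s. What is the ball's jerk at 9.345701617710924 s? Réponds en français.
Pour résoudre ceci, nous devons prendre 1 intégrale de notre équation du snap s(t) = 0. L'intégrale du snap, avec j(0) = 0, donne le jerk: j(t) = 0. En utilisant j(t) = 0 et en substituant t = 9.345701617710924, nous trouvons j = 0.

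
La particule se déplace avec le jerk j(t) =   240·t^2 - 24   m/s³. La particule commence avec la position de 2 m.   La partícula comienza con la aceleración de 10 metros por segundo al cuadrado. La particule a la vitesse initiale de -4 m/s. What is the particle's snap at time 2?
Starting from jerk j(t) = 240·t^2 - 24, we take 1 derivative. Differentiating jerk, we get snap: s(t) = 480·t. Using s(t) = 480·t and substituting t = 2, we find s = 960.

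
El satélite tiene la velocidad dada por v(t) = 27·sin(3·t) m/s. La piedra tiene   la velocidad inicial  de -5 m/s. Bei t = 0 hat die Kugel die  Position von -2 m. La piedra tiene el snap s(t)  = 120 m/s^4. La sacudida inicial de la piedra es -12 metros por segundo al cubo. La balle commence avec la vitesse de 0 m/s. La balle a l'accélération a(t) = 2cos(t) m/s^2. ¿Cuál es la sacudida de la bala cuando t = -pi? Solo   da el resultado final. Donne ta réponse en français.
Le jerk à t = -pi est j = 0.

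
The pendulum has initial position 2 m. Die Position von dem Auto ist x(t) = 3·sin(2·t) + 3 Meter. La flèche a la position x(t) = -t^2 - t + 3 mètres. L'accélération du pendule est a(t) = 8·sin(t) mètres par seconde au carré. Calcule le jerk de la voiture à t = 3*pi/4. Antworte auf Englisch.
To solve this, we need to take 3 derivatives of our position equation x(t) = 3·sin(2·t) + 3. Taking d/dt of x(t), we find v(t) = 6·cos(2·t). Differentiating velocity, we get acceleration: a(t) = -12·sin(2·t). The derivative of acceleration gives jerk: j(t) = -24·cos(2·t). Using j(t) = -24·cos(2·t) and substituting t = 3*pi/4, we find j = 0.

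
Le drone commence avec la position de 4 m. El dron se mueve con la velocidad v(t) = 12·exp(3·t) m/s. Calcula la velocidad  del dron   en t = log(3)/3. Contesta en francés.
De l'équation de la vitesse v(t) = 12·exp(3·t), nous substituons t = log(3)/3 pour obtenir v = 36.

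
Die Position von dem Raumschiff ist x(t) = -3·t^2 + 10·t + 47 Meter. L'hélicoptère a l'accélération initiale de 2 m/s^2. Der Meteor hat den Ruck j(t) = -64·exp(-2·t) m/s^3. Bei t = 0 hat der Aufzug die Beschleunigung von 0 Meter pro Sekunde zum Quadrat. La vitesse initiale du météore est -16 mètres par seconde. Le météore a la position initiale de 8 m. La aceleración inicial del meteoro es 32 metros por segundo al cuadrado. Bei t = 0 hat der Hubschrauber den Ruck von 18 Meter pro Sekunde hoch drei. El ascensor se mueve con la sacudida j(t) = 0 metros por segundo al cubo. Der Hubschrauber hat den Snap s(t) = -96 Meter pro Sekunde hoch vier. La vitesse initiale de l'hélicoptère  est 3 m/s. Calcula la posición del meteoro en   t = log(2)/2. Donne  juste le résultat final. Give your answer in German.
Bei t = log(2)/2, x = 4.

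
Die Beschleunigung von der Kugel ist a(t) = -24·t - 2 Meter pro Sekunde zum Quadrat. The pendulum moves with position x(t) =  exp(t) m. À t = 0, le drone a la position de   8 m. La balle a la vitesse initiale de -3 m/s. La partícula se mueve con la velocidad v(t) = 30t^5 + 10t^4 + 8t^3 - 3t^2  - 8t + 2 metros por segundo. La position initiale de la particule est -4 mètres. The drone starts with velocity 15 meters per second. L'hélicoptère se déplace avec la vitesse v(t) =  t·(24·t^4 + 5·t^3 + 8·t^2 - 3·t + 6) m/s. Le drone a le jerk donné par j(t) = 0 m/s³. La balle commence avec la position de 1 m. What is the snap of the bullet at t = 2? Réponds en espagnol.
Debemos derivar nuestra ecuación de la aceleración a(t) = -24·t - 2 2 veces. Tomando d/dt de a(t), encontramos j(t) = -24. La derivada de la sacudida da el snap: s(t) = 0. Usando s(t) = 0 y sustituyendo t = 2, encontramos s = 0.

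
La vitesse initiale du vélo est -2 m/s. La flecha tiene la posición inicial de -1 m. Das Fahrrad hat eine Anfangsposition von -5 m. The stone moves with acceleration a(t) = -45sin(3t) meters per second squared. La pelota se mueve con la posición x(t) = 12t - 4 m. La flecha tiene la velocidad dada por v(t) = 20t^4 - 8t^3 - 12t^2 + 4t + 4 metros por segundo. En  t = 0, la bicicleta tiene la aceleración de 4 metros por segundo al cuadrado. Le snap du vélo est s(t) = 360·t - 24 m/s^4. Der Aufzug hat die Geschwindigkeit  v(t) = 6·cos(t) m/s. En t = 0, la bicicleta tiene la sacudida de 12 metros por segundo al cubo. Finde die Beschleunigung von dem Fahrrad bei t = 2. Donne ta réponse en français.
En partant du snap s(t) = 360·t - 24, nous prenons 2 intégrales. En prenant ∫s(t)dt et en appliquant j(0) = 12, nous trouvons j(t) = 180·t^2 - 24·t + 12. L'intégrale du jerk, avec a(0) = 4, donne l'accélération: a(t) = 60·t^3 - 12·t^2 + 12·t + 4. De l'équation de l'accélération a(t) = 60·t^3 - 12·t^2 + 12·t + 4, nous substituons t = 2 pour obtenir a = 460.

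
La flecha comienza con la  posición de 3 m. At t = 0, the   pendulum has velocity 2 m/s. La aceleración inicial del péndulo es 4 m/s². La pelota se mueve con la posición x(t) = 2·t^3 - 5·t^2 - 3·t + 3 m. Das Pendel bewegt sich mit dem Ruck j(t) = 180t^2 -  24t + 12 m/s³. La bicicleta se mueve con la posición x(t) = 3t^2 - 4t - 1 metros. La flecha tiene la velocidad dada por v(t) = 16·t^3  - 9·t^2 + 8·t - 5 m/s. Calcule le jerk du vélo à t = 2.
En partant de la position x(t) = 3·t^2 - 4·t - 1, nous prenons 3 dérivées. En prenant d/dt de x(t), nous trouvons v(t) = 6·t - 4. La dérivée de la vitesse donne l'accélération: a(t) = 6. La dérivée de l'accélération donne le jerk: j(t) = 0. En utilisant j(t) = 0 et en substituant t = 2, nous trouvons j = 0.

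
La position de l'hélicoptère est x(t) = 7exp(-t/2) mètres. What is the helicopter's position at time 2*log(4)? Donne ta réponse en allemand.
Wir haben die Position x(t) = 7·exp(-t/2). Durch Einsetzen von t = 2*log(4): x(2*log(4)) = 7/4.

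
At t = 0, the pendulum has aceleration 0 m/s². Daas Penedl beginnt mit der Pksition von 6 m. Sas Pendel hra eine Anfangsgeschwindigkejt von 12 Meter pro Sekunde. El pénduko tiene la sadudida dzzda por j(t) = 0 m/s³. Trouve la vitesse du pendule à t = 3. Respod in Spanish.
Para resolver esto, necesitamos tomar 2 integrales de nuestra ecuación de la sacudida j(t) = 0. Tomando ∫j(t)dt y aplicando a(0) = 0, encontramos a(t) = 0. Tomando ∫a(t)dt y aplicando v(0) = 12, encontramos v(t) = 12. Tenemos la velocidad v(t) = 12. Sustituyendo t = 3: v(3) = 12.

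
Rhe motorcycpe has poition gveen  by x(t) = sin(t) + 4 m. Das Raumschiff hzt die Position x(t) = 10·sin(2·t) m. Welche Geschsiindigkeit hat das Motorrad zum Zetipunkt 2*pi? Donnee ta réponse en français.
Pour résoudre ceci, nous devons prendre 1 dérivée de notre équation de la position x(t) = sin(t) + 4. En dérivant la position, nous obtenons la vitesse: v(t) = cos(t). De l'équation de la vitesse v(t) = cos(t), nous substituons t = 2*pi pour obtenir v = 1.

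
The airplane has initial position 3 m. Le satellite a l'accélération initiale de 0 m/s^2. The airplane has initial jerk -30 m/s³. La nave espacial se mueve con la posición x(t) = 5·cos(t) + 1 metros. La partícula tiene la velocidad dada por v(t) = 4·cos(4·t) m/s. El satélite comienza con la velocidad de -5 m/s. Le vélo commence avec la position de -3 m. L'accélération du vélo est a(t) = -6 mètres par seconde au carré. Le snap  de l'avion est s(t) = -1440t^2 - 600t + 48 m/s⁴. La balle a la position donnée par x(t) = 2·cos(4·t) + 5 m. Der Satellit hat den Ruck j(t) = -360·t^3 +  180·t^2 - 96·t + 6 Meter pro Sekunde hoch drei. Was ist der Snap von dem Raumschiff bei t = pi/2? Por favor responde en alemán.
Wir müssen unsere Gleichung für die Position x(t) = 5·cos(t) + 1 4-mal ableiten. Die Ableitung von der Position ergibt die Geschwindigkeit: v(t) = -5·sin(t). Durch Ableiten von der Geschwindigkeit erhalten wir die Beschleunigung: a(t) = -5·cos(t). Mit d/dt von a(t) finden wir j(t) = 5·sin(t). Mit d/dt von j(t) finden wir s(t) = 5·cos(t). Wir haben den Snap s(t) = 5·cos(t). Durch Einsetzen von t = pi/2: s(pi/2) = 0.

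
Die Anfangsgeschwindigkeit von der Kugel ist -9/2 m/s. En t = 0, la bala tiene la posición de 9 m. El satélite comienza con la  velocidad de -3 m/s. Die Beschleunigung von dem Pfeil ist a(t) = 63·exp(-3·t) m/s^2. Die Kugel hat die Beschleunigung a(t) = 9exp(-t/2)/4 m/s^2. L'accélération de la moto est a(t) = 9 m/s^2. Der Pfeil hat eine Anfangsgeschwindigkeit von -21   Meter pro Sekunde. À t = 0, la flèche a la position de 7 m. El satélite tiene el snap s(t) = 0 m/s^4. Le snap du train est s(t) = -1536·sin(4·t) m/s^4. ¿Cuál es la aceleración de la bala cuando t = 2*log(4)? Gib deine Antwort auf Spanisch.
Usando a(t) = 9·exp(-t/2)/4 y sustituyendo t = 2*log(4), encontramos a = 9/16.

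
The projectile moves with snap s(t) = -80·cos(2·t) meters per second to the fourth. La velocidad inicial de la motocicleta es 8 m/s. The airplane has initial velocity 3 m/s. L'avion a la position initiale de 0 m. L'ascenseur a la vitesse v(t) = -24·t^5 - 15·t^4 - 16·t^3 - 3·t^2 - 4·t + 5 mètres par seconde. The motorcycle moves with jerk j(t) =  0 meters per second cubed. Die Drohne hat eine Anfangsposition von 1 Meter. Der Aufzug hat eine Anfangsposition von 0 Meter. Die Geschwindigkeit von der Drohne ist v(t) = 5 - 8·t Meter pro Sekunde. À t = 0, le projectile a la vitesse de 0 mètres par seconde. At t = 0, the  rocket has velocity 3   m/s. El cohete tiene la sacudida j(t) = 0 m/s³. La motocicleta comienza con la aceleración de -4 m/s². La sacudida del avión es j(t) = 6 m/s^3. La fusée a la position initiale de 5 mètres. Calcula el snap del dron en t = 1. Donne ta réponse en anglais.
We must differentiate our velocity equation v(t) = 5 - 8·t 3 times. The derivative of velocity gives acceleration: a(t) = -8. Differentiating acceleration, we get jerk: j(t) = 0. The derivative of jerk gives snap: s(t) = 0. We have snap s(t) = 0. Substituting t = 1: s(1) = 0.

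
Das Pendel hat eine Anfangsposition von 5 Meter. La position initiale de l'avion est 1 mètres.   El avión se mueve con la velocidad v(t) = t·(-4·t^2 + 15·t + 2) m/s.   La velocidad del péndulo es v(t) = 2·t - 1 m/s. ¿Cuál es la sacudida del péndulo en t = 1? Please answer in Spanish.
Para resolver esto, necesitamos tomar 2 derivadas de nuestra ecuación de la velocidad v(t) = 2·t - 1. Derivando la velocidad, obtenemos la aceleración: a(t) = 2. La derivada de la aceleración da la sacudida: j(t) = 0. De la ecuación de la sacudida j(t) = 0, sustituimos t = 1 para obtener j = 0.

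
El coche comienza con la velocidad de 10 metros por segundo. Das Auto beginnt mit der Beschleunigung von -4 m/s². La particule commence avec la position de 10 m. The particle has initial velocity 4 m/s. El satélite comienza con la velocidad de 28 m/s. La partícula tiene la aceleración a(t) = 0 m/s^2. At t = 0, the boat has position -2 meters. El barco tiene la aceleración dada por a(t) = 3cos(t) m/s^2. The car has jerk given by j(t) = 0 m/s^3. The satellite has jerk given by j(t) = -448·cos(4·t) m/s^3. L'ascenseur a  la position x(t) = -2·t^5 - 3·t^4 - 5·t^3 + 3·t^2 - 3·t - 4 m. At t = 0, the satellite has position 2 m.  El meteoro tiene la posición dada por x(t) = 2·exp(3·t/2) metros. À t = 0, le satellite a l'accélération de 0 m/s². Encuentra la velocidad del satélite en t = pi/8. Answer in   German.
Um dies zu lösen, müssen wir 2 Integrale unserer Gleichung für den Ruck j(t) = -448·cos(4·t) finden. Mit ∫j(t)dt und Anwendung von a(0) = 0, finden wir a(t) = -112·sin(4·t). Mit ∫a(t)dt und Anwendung von v(0) = 28, finden wir v(t) = 28·cos(4·t). Aus der Gleichung für die Geschwindigkeit v(t) = 28·cos(4·t), setzen wir t = pi/8 ein und erhalten v = 0.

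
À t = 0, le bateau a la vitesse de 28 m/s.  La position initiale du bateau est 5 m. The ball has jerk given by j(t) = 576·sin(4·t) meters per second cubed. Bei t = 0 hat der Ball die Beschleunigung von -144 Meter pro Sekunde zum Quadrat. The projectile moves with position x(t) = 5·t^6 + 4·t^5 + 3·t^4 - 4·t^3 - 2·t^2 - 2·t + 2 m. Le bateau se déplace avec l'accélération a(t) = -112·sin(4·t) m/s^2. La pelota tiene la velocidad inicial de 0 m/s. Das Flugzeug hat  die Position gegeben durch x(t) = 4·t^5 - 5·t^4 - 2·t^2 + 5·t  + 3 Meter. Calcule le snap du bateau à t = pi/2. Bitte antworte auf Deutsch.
Ausgehend von der Beschleunigung a(t) = -112·sin(4·t), nehmen wir 2 Ableitungen. Durch Ableiten von der Beschleunigung erhalten wir den Ruck: j(t) = -448·cos(4·t). Die Ableitung von dem Ruck ergibt den Snap: s(t) = 1792·sin(4·t). Aus der Gleichung für den Snap s(t) = 1792·sin(4·t), setzen wir t = pi/2 ein und erhalten s = 0.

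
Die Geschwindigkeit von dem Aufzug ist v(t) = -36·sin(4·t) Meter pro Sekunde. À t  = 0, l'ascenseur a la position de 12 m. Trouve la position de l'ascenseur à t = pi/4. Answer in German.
Wir müssen das Integral unserer Gleichung für die Geschwindigkeit v(t) = -36·sin(4·t) 1-mal finden. Durch Integration von der Geschwindigkeit und Verwendung der Anfangsbedingung x(0) = 12, erhalten wir x(t) = 9·cos(4·t) + 3. Mit x(t) = 9·cos(4·t) + 3 und Einsetzen von t = pi/4, finden wir x = -6.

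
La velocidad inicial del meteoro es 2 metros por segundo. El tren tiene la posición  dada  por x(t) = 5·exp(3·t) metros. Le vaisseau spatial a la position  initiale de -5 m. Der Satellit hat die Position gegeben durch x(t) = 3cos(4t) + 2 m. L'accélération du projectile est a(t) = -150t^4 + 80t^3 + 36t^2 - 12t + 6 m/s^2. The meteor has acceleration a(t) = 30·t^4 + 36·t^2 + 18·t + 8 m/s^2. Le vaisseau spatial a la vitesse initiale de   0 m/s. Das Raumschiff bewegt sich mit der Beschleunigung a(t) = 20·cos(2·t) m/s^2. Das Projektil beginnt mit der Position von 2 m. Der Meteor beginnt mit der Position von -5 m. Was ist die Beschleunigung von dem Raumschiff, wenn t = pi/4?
Aus der Gleichung für die Beschleunigung a(t) = 20·cos(2·t), setzen wir t = pi/4 ein und erhalten a = 0.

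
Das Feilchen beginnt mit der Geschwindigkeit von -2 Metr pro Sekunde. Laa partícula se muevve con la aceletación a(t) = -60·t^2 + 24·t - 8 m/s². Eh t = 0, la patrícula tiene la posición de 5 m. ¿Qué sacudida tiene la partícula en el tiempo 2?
Debemos derivar nuestra ecuación de la aceleración a(t) = -60·t^2 + 24·t - 8 1 vez. La derivada de la aceleración da la sacudida: j(t) = 24 - 120·t. De la ecuación de la sacudida j(t) = 24 - 120·t, sustituimos t = 2 para obtener j = -216.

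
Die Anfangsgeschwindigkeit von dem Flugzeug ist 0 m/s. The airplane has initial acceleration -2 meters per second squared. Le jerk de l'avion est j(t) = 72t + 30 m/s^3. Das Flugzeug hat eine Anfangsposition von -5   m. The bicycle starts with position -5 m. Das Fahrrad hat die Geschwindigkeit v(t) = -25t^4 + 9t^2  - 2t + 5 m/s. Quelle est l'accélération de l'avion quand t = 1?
Nous devons intégrer notre équation du jerk j(t) = 72·t + 30 1 fois. En intégrant le jerk et en utilisant la condition initiale a(0) = -2, nous obtenons a(t) = 36·t^2 + 30·t - 2. De l'équation de l'accélération a(t) = 36·t^2 + 30·t - 2, nous substituons t = 1 pour obtenir a = 64.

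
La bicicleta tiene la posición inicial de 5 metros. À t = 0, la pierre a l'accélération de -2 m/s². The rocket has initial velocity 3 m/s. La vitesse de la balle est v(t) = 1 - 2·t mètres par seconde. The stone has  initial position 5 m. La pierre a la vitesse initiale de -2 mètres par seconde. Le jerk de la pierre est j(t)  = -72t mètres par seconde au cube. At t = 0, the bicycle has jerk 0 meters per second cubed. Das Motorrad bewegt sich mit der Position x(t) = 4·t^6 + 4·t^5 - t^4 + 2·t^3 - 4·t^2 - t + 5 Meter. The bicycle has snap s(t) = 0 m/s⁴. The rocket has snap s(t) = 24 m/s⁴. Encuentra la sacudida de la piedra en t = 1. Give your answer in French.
De l'équation du jerk j(t) = -72·t, nous substituons t = 1 pour obtenir j = -72.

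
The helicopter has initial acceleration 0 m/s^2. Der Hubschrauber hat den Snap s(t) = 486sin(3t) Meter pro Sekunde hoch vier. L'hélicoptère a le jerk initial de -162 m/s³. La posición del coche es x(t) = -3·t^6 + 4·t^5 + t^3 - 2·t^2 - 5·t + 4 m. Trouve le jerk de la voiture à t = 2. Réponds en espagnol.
Partiendo de la posición x(t) = -3·t^6 + 4·t^5 + t^3 - 2·t^2 - 5·t + 4, tomamos 3 derivadas. Tomando d/dt de x(t), encontramos v(t) = -18·t^5 + 20·t^4 + 3·t^2 - 4·t - 5. La derivada de la velocidad da la aceleración: a(t) = -90·t^4 + 80·t^3 + 6·t - 4. Derivando la aceleración, obtenemos la sacudida: j(t) = -360·t^3 + 240·t^2 + 6. De la ecuación de la sacudida j(t) = -360·t^3 + 240·t^2 + 6, sustituimos t = 2 para obtener j = -1914.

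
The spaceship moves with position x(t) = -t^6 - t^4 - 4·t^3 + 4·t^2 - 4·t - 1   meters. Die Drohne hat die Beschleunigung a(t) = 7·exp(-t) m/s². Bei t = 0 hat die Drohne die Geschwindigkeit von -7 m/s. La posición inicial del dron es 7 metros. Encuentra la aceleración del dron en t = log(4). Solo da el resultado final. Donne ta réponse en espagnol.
a(log(4)) = 7/4.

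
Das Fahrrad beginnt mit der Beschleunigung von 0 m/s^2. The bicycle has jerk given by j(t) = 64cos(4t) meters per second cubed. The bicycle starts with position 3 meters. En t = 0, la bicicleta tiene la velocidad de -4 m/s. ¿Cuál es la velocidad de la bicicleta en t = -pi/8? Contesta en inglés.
Starting from jerk j(t) = 64·cos(4·t), we take 2 antiderivatives. Finding the integral of j(t) and using a(0) = 0: a(t) = 16·sin(4·t). Integrating acceleration and using the initial condition v(0) = -4, we get v(t) = -4·cos(4·t). Using v(t) = -4·cos(4·t) and substituting t = -pi/8, we find v = 0.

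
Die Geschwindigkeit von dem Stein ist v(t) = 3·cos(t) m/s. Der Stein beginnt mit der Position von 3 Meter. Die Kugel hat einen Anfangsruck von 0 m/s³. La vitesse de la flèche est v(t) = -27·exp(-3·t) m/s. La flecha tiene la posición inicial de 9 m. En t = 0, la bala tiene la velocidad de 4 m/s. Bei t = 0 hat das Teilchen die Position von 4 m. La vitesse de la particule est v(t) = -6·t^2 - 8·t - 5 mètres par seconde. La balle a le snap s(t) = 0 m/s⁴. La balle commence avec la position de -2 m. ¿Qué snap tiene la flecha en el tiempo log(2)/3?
Debemos derivar nuestra ecuación de la velocidad v(t) = -27·exp(-3·t) 3 veces. Derivando la velocidad, obtenemos la aceleración: a(t) = 81·exp(-3·t). La derivada de la aceleración da la sacudida: j(t) = -243·exp(-3·t). Derivando la sacudida, obtenemos el snap: s(t) = 729·exp(-3·t). Usando s(t) = 729·exp(-3·t) y sustituyendo t = log(2)/3, encontramos s = 729/2.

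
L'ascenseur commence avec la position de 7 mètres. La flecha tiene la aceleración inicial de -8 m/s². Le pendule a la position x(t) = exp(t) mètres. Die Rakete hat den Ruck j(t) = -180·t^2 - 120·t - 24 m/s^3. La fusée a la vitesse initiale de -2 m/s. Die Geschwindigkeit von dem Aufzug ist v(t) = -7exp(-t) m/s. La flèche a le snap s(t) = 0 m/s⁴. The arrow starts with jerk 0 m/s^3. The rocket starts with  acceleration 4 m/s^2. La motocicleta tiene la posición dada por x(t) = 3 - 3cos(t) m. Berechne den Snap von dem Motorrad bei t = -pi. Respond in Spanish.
Debemos derivar nuestra ecuación de la posición x(t) = 3 - 3·cos(t) 4 veces. Tomando d/dt de x(t), encontramos v(t) = 3·sin(t). La derivada de la velocidad da la aceleración: a(t) = 3·cos(t). Tomando d/dt de a(t), encontramos j(t) = -3·sin(t). La derivada de la sacudida da el snap: s(t) = -3·cos(t). Tenemos el snap s(t) = -3·cos(t). Sustituyendo t = -pi: s(-pi) = 3.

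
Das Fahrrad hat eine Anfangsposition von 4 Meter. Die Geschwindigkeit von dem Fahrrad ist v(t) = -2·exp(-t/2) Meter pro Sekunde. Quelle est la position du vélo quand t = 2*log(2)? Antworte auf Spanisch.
Para resolver esto, necesitamos tomar 1 integral de nuestra ecuación de la velocidad v(t) = -2·exp(-t/2). La integral de la velocidad, con x(0) = 4, da la posición: x(t) = 4·exp(-t/2). De la ecuación de la posición x(t) = 4·exp(-t/2), sustituimos t = 2*log(2) para obtener x = 2.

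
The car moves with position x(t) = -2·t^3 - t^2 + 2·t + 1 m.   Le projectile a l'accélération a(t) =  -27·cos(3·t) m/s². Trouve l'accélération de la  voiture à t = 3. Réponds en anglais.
We must differentiate our position equation x(t) = -2·t^3 - t^2 + 2·t + 1 2 times. The derivative of position gives velocity: v(t) = -6·t^2 - 2·t + 2. Taking d/dt of v(t), we find a(t) = -12·t - 2. From the given acceleration equation a(t) = -12·t - 2, we substitute t = 3 to get a = -38.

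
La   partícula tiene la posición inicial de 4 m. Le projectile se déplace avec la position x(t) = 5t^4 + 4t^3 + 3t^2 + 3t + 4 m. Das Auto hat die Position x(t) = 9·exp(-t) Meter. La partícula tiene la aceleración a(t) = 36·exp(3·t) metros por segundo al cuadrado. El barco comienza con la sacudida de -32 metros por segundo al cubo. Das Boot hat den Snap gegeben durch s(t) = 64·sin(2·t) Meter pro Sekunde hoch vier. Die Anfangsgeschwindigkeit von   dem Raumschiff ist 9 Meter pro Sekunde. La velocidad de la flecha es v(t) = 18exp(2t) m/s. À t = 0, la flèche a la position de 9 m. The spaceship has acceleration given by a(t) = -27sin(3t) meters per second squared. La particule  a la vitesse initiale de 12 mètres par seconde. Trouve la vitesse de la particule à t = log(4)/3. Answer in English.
To solve this, we need to take 1 antiderivative of our acceleration equation a(t) = 36·exp(3·t). The antiderivative of acceleration is velocity. Using v(0) = 12, we get v(t) = 12·exp(3·t). We have velocity v(t) = 12·exp(3·t). Substituting t = log(4)/3: v(log(4)/3) = 48.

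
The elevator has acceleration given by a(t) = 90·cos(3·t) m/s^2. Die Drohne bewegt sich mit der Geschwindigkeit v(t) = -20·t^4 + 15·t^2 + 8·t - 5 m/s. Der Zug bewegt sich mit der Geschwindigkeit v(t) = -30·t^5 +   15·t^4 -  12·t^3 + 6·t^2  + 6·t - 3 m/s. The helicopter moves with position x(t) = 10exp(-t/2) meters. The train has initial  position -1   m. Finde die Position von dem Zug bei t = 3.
Um dies zu lösen, müssen wir 1 Stammfunktion unserer Gleichung für die Geschwindigkeit v(t) = -30·t^5 + 15·t^4 - 12·t^3 + 6·t^2 + 6·t - 3 finden. Die Stammfunktion von der Geschwindigkeit ist die Position. Mit x(0) = -1 erhalten wir x(t) = -5·t^6 + 3·t^5 - 3·t^4 + 2·t^3 + 3·t^2 - 3·t - 1. Wir haben die Position x(t) = -5·t^6 + 3·t^5 - 3·t^4 + 2·t^3 + 3·t^2 - 3·t - 1. Durch Einsetzen von t = 3: x(3) = -3088.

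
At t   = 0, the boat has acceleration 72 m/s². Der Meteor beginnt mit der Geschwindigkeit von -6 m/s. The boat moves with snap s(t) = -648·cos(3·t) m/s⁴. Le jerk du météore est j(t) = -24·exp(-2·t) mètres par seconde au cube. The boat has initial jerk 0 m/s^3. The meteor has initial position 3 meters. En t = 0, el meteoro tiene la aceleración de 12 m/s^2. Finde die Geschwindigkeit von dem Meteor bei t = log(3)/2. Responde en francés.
Pour résoudre ceci, nous devons prendre 2 primitives de notre équation du jerk j(t) = -24·exp(-2·t). L'intégrale du jerk est l'accélération. En utilisant a(0) = 12, nous obtenons a(t) = 12·exp(-2·t). En intégrant l'accélération et en utilisant la condition initiale v(0) = -6, nous obtenons v(t) = -6·exp(-2·t). Nous avons la vitesse v(t) = -6·exp(-2·t). En substituant t = log(3)/2: v(log(3)/2) = -2.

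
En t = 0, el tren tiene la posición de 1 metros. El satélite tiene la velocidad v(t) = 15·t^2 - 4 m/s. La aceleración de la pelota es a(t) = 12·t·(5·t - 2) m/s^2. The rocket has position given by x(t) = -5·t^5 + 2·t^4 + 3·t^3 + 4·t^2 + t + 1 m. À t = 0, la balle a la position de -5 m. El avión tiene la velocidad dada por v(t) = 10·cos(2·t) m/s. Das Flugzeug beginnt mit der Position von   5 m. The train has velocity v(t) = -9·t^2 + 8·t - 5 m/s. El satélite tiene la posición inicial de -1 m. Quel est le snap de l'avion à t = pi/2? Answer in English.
To solve this, we need to take 3 derivatives of our velocity equation v(t) = 10·cos(2·t). Differentiating velocity, we get acceleration: a(t) = -20·sin(2·t). Differentiating acceleration, we get jerk: j(t) = -40·cos(2·t). The derivative of jerk gives snap: s(t) = 80·sin(2·t). Using s(t) = 80·sin(2·t) and substituting t = pi/2, we find s = 0.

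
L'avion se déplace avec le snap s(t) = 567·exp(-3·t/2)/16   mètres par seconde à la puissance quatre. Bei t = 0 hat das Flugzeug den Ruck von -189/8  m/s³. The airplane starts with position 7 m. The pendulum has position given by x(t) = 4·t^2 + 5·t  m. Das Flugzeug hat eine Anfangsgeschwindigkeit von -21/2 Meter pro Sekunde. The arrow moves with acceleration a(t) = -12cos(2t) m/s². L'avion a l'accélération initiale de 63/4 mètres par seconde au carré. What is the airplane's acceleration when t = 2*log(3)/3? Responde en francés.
Pour résoudre ceci, nous devons prendre 2 primitives de notre équation du snap s(t) = 567·exp(-3·t/2)/16. En intégrant le snap et en utilisant la condition initiale j(0) = -189/8, nous obtenons j(t) = -189·exp(-3·t/2)/8. La primitive du jerk est l'accélération. En utilisant a(0) = 63/4, nous obtenons a(t) = 63·exp(-3·t/2)/4. De l'équation de l'accélération a(t) = 63·exp(-3·t/2)/4, nous substituons t = 2*log(3)/3 pour obtenir a = 21/4.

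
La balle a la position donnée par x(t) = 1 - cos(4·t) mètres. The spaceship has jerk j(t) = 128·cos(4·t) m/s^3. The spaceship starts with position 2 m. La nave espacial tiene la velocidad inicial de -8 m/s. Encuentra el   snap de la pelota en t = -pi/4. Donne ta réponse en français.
Nous devons dériver notre équation de la position x(t) = 1 - cos(4·t) 4 fois. En prenant d/dt de x(t), nous trouvons v(t) = 4·sin(4·t). La dérivée de la vitesse donne l'accélération: a(t) = 16·cos(4·t). La dérivée de l'accélération donne le jerk: j(t) = -64·sin(4·t). En prenant d/dt de j(t), nous trouvons s(t) = -256·cos(4·t). Nous avons le snap s(t) = -256·cos(4·t). En substituant t = -pi/4: s(-pi/4) = 256.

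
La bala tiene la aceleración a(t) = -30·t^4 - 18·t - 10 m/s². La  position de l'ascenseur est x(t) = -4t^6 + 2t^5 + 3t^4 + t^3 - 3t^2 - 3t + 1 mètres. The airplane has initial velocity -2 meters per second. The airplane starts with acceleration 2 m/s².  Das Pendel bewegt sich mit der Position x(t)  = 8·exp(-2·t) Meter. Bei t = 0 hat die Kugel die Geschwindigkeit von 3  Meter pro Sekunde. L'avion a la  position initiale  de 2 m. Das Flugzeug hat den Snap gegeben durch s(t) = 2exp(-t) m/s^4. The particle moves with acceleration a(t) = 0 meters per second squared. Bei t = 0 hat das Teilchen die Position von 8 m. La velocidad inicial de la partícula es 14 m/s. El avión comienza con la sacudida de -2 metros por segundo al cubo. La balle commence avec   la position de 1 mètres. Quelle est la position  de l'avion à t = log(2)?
Nous devons trouver l'intégrale de notre équation du snap s(t) = 2·exp(-t) 4 fois. L'intégrale du snap est le jerk. En utilisant j(0) = -2, nous obtenons j(t) = -2·exp(-t). En prenant ∫j(t)dt et en appliquant a(0) = 2, nous trouvons a(t) = 2·exp(-t). L'intégrale de l'accélération est la vitesse. En utilisant v(0) = -2, nous obtenons v(t) = -2·exp(-t). En intégrant la vitesse et en utilisant la condition initiale x(0) = 2, nous obtenons x(t) = 2·exp(-t). De l'équation de la position x(t) = 2·exp(-t), nous substituons t = log(2) pour obtenir x = 1.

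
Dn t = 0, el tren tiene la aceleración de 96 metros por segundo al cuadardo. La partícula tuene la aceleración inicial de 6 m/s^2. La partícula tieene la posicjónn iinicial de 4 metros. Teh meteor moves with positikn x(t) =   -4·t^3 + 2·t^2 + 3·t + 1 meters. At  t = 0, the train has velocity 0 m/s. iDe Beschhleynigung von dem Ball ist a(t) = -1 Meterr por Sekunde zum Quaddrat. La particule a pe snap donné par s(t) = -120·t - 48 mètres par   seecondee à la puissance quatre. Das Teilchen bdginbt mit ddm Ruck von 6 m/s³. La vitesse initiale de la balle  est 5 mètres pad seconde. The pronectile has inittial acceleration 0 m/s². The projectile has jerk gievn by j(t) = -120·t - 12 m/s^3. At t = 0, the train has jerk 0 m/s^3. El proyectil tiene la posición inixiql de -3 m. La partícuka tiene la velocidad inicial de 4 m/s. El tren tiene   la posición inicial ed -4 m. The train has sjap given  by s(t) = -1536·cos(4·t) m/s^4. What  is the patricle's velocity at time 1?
We need to integrate our snap equation s(t) = -120·t - 48 3 times. Finding the integral of s(t) and using j(0) = 6: j(t) = -60·t^2 - 48·t + 6. The antiderivative of jerk is acceleration. Using a(0) = 6, we get a(t) = -20·t^3 - 24·t^2 + 6·t + 6. Integrating acceleration and using the initial condition v(0) = 4, we get v(t) = -5·t^4 - 8·t^3 + 3·t^2 + 6·t + 4. From the given velocity equation v(t) = -5·t^4 - 8·t^3 + 3·t^2 + 6·t + 4, we substitute t = 1 to get v = 0.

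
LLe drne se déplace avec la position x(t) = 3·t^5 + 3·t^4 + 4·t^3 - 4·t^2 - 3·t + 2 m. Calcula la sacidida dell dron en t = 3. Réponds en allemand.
Ausgehend von der Position x(t) = 3·t^5 + 3·t^4 + 4·t^3 - 4·t^2 - 3·t + 2, nehmen wir 3 Ableitungen. Durch Ableiten von der Position erhalten wir die Geschwindigkeit: v(t) = 15·t^4 + 12·t^3 + 12·t^2 - 8·t - 3. Die Ableitung von der Geschwindigkeit ergibt die Beschleunigung: a(t) = 60·t^3 + 36·t^2 + 24·t - 8. Die Ableitung von der Beschleunigung ergibt den Ruck: j(t) = 180·t^2 + 72·t + 24. Mit j(t) = 180·t^2 + 72·t + 24 und Einsetzen von t = 3, finden wir j = 1860.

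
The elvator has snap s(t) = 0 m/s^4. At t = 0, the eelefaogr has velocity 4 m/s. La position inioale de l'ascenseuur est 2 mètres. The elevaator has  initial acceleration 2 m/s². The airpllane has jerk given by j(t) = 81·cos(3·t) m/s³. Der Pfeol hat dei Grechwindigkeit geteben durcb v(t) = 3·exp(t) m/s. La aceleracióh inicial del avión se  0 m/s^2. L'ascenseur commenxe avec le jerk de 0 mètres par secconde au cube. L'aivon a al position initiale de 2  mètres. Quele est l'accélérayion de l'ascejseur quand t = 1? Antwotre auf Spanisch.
Para resolver esto, necesitamos tomar 2 antiderivadas de nuestra ecuación del snap s(t) = 0. Tomando ∫s(t)dt y aplicando j(0) = 0, encontramos j(t) = 0. Tomando ∫j(t)dt y aplicando a(0) = 2, encontramos a(t) = 2. De la ecuación de la aceleración a(t) = 2, sustituimos t = 1 para obtener a = 2.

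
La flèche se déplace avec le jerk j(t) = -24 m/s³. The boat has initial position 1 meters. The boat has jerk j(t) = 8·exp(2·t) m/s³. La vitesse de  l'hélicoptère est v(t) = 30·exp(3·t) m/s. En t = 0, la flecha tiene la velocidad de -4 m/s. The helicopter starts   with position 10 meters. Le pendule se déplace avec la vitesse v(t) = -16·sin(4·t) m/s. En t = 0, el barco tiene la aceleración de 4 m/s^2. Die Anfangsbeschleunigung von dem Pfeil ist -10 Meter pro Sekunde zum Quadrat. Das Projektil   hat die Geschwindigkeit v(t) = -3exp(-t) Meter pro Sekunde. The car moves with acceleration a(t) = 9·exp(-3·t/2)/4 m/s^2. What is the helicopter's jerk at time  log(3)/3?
We must differentiate our velocity equation v(t) = 30·exp(3·t) 2 times. Differentiating velocity, we get acceleration: a(t) = 90·exp(3·t). The derivative of acceleration gives jerk: j(t) = 270·exp(3·t). We have jerk j(t) = 270·exp(3·t). Substituting t = log(3)/3: j(log(3)/3) = 810.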